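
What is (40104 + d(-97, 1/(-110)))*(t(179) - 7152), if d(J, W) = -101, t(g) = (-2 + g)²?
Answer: 967152531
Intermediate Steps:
(40104 + d(-97, 1/(-110)))*(t(179) - 7152) = (40104 - 101)*((-2 + 179)² - 7152) = 40003*(177² - 7152) = 40003*(31329 - 7152) = 40003*24177 = 967152531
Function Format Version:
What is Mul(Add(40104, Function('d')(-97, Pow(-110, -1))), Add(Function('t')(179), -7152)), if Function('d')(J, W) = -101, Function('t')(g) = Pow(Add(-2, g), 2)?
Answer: 967152531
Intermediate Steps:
Mul(Add(40104, Function('d')(-97, Pow(-110, -1))), Add(Function('t')(179), -7152)) = Mul(Add(40104, -101), Add(Pow(Add(-2, 179), 2), -7152)) = Mul(40003, Add(Pow(177, 2), -7152)) = Mul(40003, Add(31329, -7152)) = Mul(40003, 24177) = 967152531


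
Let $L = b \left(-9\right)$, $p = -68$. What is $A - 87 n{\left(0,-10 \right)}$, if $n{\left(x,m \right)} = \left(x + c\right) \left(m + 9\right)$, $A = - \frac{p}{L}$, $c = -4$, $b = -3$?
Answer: $- \frac{9328}{27} \approx -345.48$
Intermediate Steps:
$L = 27$ ($L = \left(-3\right) \left(-9\right) = 27$)
$A = \frac{68}{27}$ ($A = - \frac{-68}{27} = \left(-1\right) \left(- \frac{68}{27}\right) = \frac{68}{27} \approx 2.5185$)
$n{\left(x,m \right)} = \left(-4 + x\right) \left(9 + m\right)$ ($n{\left(x,m \right)} = \left(x - 4\right) \left(m + 9\right) = \left(-4 + x\right) \left(9 + m\right)$)
$A - 87 n{\left(0,-10 \right)} = \frac{68}{27} - 87 \left(-36 - -40 + 9 \cdot 0 - 0\right) = \frac{68}{27} - 87 \left(-36 + 40 + 0 + 0\right) = \frac{68}{27} - 348 = - \frac{9328}{27}$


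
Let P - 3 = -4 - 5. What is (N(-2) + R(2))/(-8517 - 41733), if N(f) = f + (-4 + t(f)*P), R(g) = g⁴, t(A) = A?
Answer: -11/25125 ≈ -0.00043781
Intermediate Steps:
P = -6 (P = 3 + (-4 - 5) = 3 - 9 = -6)
N(f) = -4 - 5*f (N(f) = f + (-4 + f*(-6)) = f + (-4 - 6*f) = -4 - 5*f)
(N(-2) + R(2))/(-8517 - 41733) = ((-4 - 5*(-2)) + 2⁴)/(-8517 - 41733) = ((-4 + 10) + 16)/(-50250) = (6 + 16)*(-1/50250) = 22*(-1/50250) = -11/25125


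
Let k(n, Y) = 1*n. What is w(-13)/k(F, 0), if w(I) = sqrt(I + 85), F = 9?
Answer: 2*sqrt(2)/3 ≈ 0.94281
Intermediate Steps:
w(I) = sqrt(85 + I)
k(n, Y) = n
w(-13)/k(F, 0) = sqrt(85 - 13)/9 = sqrt(72)*(1/9) = (6*sqrt(2))*(1/9) = 2*sqrt(2)/3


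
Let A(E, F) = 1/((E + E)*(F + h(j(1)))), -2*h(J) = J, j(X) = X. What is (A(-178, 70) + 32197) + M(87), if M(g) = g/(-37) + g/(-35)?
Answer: 1031465550147/32040890 ≈ 32192.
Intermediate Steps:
M(g) = -72*g/1295 (M(g) = g*(-1/37) + g*(-1/35) = -g/37 - g/35 = -72*g/1295)
h(J) = -J/2
A(E, F) = 1/(2*E*(-1/2 + F)) (A(E, F) = 1/((E + E)*(F - 1/2*1)) = 1/((2*E)*(F - 1/2)) = 1/((2*E)*(-1/2 + F)) = 1/(2*E*(-1/2 + F)))
(A(-178, 70) + 32197) + M(87) = (1/((-178)*(-1 + 2*70)) + 32197) - 72/1295*87 = (-1/(178*(-1 + 140)) + 32197) - 6264/1295 = (-1/178/139 + 32197) - 6264/1295 = (-1/178*1/139 + 32197) - 6264/1295 = (-1/24742 + 32197) - 6264/1295 = 796618173/24742 - 6264/1295 = 1031465550147/32040890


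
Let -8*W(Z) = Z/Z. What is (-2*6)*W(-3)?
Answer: 3/2 ≈ 1.5000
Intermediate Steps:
W(Z) = -⅛ (W(Z) = -Z/(8*Z) = -⅛*1 = -⅛)
(-2*6)*W(-3) = -2*6*(-⅛) = -12*(-⅛) = 3/2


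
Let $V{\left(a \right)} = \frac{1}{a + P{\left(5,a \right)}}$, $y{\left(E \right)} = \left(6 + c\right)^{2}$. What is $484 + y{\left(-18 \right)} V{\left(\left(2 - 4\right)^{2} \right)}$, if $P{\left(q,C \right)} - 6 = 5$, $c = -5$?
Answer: $\frac{7261}{15} \approx 484.07$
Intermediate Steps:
$y{\left(E \right)} = 1$ ($y{\left(E \right)} = \left(6 - 5\right)^{2} = 1^{2} = 1$)
$P{\left(q,C \right)} = 11$ ($P{\left(q,C \right)} = 6 + 5 = 11$)
$V{\left(a \right)} = \frac{1}{11 + a}$ ($V{\left(a \right)} = \frac{1}{a + 11} = \frac{1}{11 + a}$)
$484 + y{\left(-18 \right)} V{\left(\left(2 - 4\right)^{2} \right)} = 484 + 1 \frac{1}{11 + \left(2 - 4\right)^{2}} = 484 + 1 \frac{1}{11 + \left(-2\right)^{2}} = 484 + 1 \frac{1}{11 + 4} = 484 + 1 \cdot \frac{1}{15} = 484 + \frac{1}{15} = \frac{7261}{15}$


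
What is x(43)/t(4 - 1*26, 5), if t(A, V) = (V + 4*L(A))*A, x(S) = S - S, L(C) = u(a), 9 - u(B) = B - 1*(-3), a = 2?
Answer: 0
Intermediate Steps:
u(B) = 6 - B (u(B) = 9 - (B - 1*(-3)) = 9 - (B + 3) = 9 - (3 + B) = 9 + (-3 - B) = 6 - B)
L(C) = 4 (L(C) = 6 - 1*2 = 6 - 2 = 4)
x(S) = 0
t(A, V) = A*(16 + V) (t(A, V) = (V + 4*4)*A = (V + 16)*A = (16 + V)*A = A*(16 + V))
x(43)/t(4 - 1*26, 5) = 0/(((4 - 1*26)*(16 + 5))) = 0/(((4 - 26)*21)) = 0/((-22*21)) = 0/(-462) = 0*(-1/462) = 0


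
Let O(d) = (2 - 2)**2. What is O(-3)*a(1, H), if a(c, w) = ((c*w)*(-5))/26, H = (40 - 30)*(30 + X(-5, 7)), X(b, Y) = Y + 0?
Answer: 0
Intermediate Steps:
X(b, Y) = Y
H = 370 (H = (40 - 30)*(30 + 7) = 10*37 = 370)
a(c, w) = -5*c*w/26 (a(c, w) = -5*c*w*(1/26) = -5*c*w/26)
O(d) = 0 (O(d) = 0**2 = 0)
O(-3)*a(1, H) = 0*(-5/26*1*370) = 0*(-925/13) = 0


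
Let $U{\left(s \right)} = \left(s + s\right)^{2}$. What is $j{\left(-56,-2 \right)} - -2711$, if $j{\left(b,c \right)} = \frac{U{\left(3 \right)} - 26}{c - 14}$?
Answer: $\frac{21683}{8} \approx 2710.4$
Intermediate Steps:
$U{\left(s \right)} = 4 s^{2}$ ($U{\left(s \right)} = \left(2 s\right)^{2} = 4 s^{2}$)
$j{\left(b,c \right)} = \frac{10}{-14 + c}$ ($j{\left(b,c \right)} = \frac{4 \cdot 3^{2} - 26}{c - 14} = \frac{4 \cdot 9 - 26}{-14 + c} = \frac{36 - 26}{-14 + c} = \frac{10}{-14 + c}$)
$j{\left(-56,-2 \right)} - -2711 = \frac{10}{-14 - 2} - -2711 = \frac{10}{-16} + 2711 = 10 \left(- \frac{1}{16}\right) + 2711 = - \frac{5}{8} + 2711 = \frac{21683}{8}$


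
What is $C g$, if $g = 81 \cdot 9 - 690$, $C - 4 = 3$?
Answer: $273$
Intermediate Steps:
$C = 7$ ($C = 4 + 3 = 7$)
$g = 39$ ($g = 729 - 690 = 39$)
$C g = 7 \cdot 39 = 273$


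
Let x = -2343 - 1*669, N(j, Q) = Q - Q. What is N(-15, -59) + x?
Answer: -3012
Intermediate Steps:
N(j, Q) = 0
x = -3012 (x = -2343 - 669 = -3012)
N(-15, -59) + x = 0 - 3012 = -3012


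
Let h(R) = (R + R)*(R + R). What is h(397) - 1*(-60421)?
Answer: 690857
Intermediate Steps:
h(R) = 4*R² (h(R) = (2*R)*(2*R) = 4*R²)
h(397) - 1*(-60421) = 4*397² - 1*(-60421) = 4*157609 + 60421 = 630436 + 60421 = 690857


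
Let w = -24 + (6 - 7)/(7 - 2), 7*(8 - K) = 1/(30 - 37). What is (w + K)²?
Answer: 15713296/60025 ≈ 261.78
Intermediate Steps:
K = 393/49 (K = 8 - 1/(7*(30 - 37)) = 8 - ⅐/(-7) = 8 - ⅐*(-⅐) = 8 + 1/49 = 393/49 ≈ 8.0204)
w = -121/5 (w = -24 - 1/5 = -24 - 1*⅕ = -24 - ⅕ = -121/5 ≈ -24.200)
(w + K)² = (-121/5 + 393/49)² = (-3964/245)² = 15713296/60025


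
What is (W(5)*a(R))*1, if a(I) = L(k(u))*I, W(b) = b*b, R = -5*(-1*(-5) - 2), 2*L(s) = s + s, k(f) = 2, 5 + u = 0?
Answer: -750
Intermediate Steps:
u = -5 (u = -5 + 0 = -5)
L(s) = s (L(s) = (s + s)/2 = (2*s)/2 = s)
R = -15 (R = -5*(5 - 2) = -5*3 = -15)
W(b) = b**2
a(I) = 2*I
(W(5)*a(R))*1 = (5**2*(2*(-15)))*1 = (25*(-30))*1 = -750*1 = -750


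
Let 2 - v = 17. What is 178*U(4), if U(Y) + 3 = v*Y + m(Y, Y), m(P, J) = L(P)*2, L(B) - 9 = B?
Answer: -6586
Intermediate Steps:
v = -15 (v = 2 - 1*17 = 2 - 17 = -15)
L(B) = 9 + B
m(P, J) = 18 + 2*P (m(P, J) = (9 + P)*2 = 18 + 2*P)
U(Y) = 15 - 13*Y (U(Y) = -3 + (-15*Y + (18 + 2*Y)) = -3 + (18 - 13*Y) = 15 - 13*Y)
178*U(4) = 178*(15 - 13*4) = 178*(15 - 52) = 178*(-37) = -6586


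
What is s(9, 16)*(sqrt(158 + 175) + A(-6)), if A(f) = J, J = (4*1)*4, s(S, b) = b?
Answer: 256 + 48*sqrt(37) ≈ 547.97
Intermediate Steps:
J = 16 (J = 4*4 = 16)
A(f) = 16
s(9, 16)*(sqrt(158 + 175) + A(-6)) = 16*(sqrt(158 + 175) + 16) = 16*(sqrt(333) + 16) = 16*(3*sqrt(37) + 16) = 16*(16 + 3*sqrt(37)) = 256 + 48*sqrt(37)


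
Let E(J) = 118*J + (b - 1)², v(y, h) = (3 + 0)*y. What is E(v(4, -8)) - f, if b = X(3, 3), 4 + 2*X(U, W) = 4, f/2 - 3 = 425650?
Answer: -849889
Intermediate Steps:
f = 851306 (f = 6 + 2*425650 = 6 + 851300 = 851306)
X(U, W) = 0 (X(U, W) = -2 + (½)*4 = -2 + 2 = 0)
b = 0
v(y, h) = 3*y
E(J) = 1 + 118*J (E(J) = 118*J + (0 - 1)² = 118*J + (-1)² = 118*J + 1 = 1 + 118*J)
E(v(4, -8)) - f = (1 + 118*(3*4)) - 1*851306 = (1 + 118*12) - 851306 = (1 + 1416) - 851306 = 1417 - 851306 = -849889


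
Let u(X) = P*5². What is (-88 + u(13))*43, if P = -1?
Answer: -4859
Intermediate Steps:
u(X) = -25 (u(X) = -1*5² = -1*25 = -25)
(-88 + u(13))*43 = (-88 - 25)*43 = -113*43 = -4859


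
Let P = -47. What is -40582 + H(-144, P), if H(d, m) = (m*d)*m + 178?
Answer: -358500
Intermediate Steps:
H(d, m) = 178 + d*m² (H(d, m) = (d*m)*m + 178 = d*m² + 178 = 178 + d*m²)
-40582 + H(-144, P) = -40582 + (178 - 144*(-47)²) = -40582 + (178 - 144*2209) = -40582 + (178 - 318096) = -40582 - 317918 = -358500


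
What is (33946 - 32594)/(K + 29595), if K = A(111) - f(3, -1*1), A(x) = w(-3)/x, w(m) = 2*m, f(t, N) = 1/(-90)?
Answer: 4502160/98551207 ≈ 0.045683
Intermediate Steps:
f(t, N) = -1/90
A(x) = -6/x (A(x) = (2*(-3))/x = -6/x)
K = -143/3330 (K = -6/111 - 1*(-1/90) = -6*1/111 + 1/90 = -2/37 + 1/90 = -143/3330 ≈ -0.042943)
(33946 - 32594)/(K + 29595) = (33946 - 32594)/(-143/3330 + 29595) = 1352/(98551207/3330) = 1352*(3330/98551207) = 4502160/98551207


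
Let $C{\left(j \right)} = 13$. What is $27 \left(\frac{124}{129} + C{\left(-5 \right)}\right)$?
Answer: $\frac{16209}{43} \approx 376.95$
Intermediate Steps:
$27 \left(\frac{124}{129} + C{\left(-5 \right)}\right) = 27 \left(\frac{124}{129} + 13\right) = 27 \cdot \frac{1801}{129} = \frac{16209}{43}$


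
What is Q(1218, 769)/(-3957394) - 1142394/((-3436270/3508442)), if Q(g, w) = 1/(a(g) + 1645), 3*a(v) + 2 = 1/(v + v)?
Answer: 6807221934173216809981536/5836157125251903565 ≈ 1.1664e+6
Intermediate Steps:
a(v) = -2/3 + 1/(6*v) (a(v) = -2/3 + 1/(3*(v + v)) = -2/3 + 1/(3*((2*v))) = -2/3 + (1/(2*v))/3 = -2/3 + 1/(6*v))
Q(g, w) = 1/(1645 + (1 - 4*g)/(6*g)) (Q(g, w) = 1/((1 - 4*g)/(6*g) + 1645) = 1/(1645 + (1 - 4*g)/(6*g)))
Q(1218, 769)/(-3957394) - 1142394/((-3436270/3508442)) = (6*1218/(1 + 9866*1218))/(-3957394) - 1142394/((-3436270/3508442)) = (6*1218/(1 + 12016788))*(-1/3957394) - 1142394/((-3436270*1/3508442)) = (6*1218/12016789)*(-1/3957394) - 1142394/(-1718135/1754221) = (6*1218*(1/12016789))*(-1/3957394) - 1142394*(-1754221/1718135) = (7308/12016789)*(-1/3957394) + 2004011545074/1718135 = -522/3396797763419 + 2004011545074/1718135 = 6807221934173216809981536/5836157125251903565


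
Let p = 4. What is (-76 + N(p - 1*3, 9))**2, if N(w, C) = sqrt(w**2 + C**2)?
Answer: (76 - sqrt(82))**2 ≈ 4481.6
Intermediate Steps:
N(w, C) = sqrt(C**2 + w**2)
(-76 + N(p - 1*3, 9))**2 = (-76 + sqrt(9**2 + (4 - 1*3)**2))**2 = (-76 + sqrt(81 + (4 - 3)**2))**2 = (-76 + sqrt(81 + 1**2))**2 = (-76 + sqrt(81 + 1))**2 = (-76 + sqrt(82))**2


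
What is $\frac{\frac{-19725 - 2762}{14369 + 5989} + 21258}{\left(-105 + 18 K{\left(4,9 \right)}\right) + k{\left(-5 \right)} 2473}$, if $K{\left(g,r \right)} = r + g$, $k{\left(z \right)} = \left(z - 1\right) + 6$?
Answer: $\frac{432747877}{2626182} \approx 164.78$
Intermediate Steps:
$k{\left(z \right)} = 5 + z$ ($k{\left(z \right)} = \left(-1 + z\right) + 6 = 5 + z$)
$K{\left(g,r \right)} = g + r$
$\frac{\frac{-19725 - 2762}{14369 + 5989} + 21258}{\left(-105 + 18 K{\left(4,9 \right)}\right) + k{\left(-5 \right)} 2473} = \frac{\frac{-19725 - 2762}{14369 + 5989} + 21258}{\left(-105 + 18 \left(4 + 9\right)\right) + \left(5 - 5\right) 2473} = \frac{- \frac{22487}{20358} + 21258}{\left(-105 + 18 \cdot 13\right) + 0 \cdot 2473} = \frac{\left(-22487\right) \frac{1}{20358} + 21258}{\left(-105 + 234\right) + 0} = \frac{- \frac{22487}{20358} + 21258}{129 + 0} = \frac{432747877}{20358 \cdot 129} = \frac{432747877}{20358} \cdot \frac{1}{129} = \frac{432747877}{2626182}$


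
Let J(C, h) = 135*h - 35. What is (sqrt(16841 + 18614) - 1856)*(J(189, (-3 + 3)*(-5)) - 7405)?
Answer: 13808640 - 7440*sqrt(35455) ≈ 1.2408e+7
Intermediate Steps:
J(C, h) = -35 + 135*h
(sqrt(16841 + 18614) - 1856)*(J(189, (-3 + 3)*(-5)) - 7405) = (sqrt(16841 + 18614) - 1856)*((-35 + 135*((-3 + 3)*(-5))) - 7405) = (sqrt(35455) - 1856)*((-35 + 135*(0*(-5))) - 7405) = (-1856 + sqrt(35455))*((-35 + 135*0) - 7405) = (-1856 + sqrt(35455))*((-35 + 0) - 7405) = (-1856 + sqrt(35455))*(-35 - 7405) = (-1856 + sqrt(35455))*(-7440) = 13808640 - 7440*sqrt(35455)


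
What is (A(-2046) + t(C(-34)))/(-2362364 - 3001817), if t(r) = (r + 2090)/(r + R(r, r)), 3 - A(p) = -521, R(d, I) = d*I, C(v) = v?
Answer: -294992/3009305541 ≈ -9.8027e-5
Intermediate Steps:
R(d, I) = I*d
A(p) = 524 (A(p) = 3 - 1*(-521) = 3 + 521 = 524)
t(r) = (2090 + r)/(r + r²) (t(r) = (r + 2090)/(r + r*r) = (2090 + r)/(r + r²))
(A(-2046) + t(C(-34)))/(-2362364 - 3001817) = (524 + (2090 - 34)/((-34)*(1 - 34)))/(-2362364 - 3001817) = (524 - 1/34*2056/(-33))/(-5364181) = (524 - 1/34*(-1/33)*2056)*(-1/5364181) = (524 + 1028/561)*(-1/5364181) = (294992/561)*(-1/5364181) = -294992/3009305541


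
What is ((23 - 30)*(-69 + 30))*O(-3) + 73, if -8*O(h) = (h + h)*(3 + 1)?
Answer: 892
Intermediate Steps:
O(h) = -h (O(h) = -(h + h)*(3 + 1)/8 = -2*h*4/8 = -h)
((23 - 30)*(-69 + 30))*O(-3) + 73 = ((23 - 30)*(-69 + 30))*(-1*(-3)) + 73 = -7*(-39)*3 + 73 = 273*3 + 73 = 819 + 73 = 892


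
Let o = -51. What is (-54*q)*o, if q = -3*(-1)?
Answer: 8262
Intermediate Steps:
q = 3
(-54*q)*o = -54*3*(-51) = -162*(-51) = 8262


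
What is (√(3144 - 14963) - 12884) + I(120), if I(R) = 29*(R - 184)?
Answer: -14740 + I*√11819 ≈ -14740.0 + 108.72*I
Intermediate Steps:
I(R) = -5336 + 29*R (I(R) = 29*(-184 + R) = -5336 + 29*R)
(√(3144 - 14963) - 12884) + I(120) = (√(3144 - 14963) - 12884) + (-5336 + 29*120) = (√(-11819) - 12884) + (-5336 + 3480) = (I*√11819 - 12884) - 1856 = (-12884 + I*√11819) - 1856 = -14740 + I*√11819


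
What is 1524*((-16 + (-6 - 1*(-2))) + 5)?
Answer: -22860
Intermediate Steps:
1524*((-16 + (-6 - 1*(-2))) + 5) = 1524*((-16 + (-6 + 2)) + 5) = 1524*((-16 - 4) + 5) = 1524*(-20 + 5) = 1524*(-15) = -22860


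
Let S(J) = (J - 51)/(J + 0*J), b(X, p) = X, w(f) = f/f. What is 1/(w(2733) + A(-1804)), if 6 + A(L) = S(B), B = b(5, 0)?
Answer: -5/71 ≈ -0.070423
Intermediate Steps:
w(f) = 1
B = 5
S(J) = (-51 + J)/J (S(J) = (-51 + J)/(J + 0) = (-51 + J)/J)
A(L) = -76/5 (A(L) = -6 + (-51 + 5)/5 = -6 + (⅕)*(-46) = -6 - 46/5 = -76/5)
1/(w(2733) + A(-1804)) = 1/(1 - 76/5) = 1/(-71/5) = -5/71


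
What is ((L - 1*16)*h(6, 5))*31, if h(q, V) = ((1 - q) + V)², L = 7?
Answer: 0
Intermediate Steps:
h(q, V) = (1 + V - q)²
((L - 1*16)*h(6, 5))*31 = ((7 - 1*16)*(1 + 5 - 1*6)²)*31 = ((7 - 16)*(1 + 5 - 6)²)*31 = -9*0²*31 = -9*0*31 = 0*31 = 0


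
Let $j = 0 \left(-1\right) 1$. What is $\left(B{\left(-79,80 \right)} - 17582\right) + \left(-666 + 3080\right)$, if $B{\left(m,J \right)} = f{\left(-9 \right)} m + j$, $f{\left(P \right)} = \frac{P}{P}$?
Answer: $-15247$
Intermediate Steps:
$f{\left(P \right)} = 1$
$j = 0$ ($j = 0 \cdot 1 = 0$)
$B{\left(m,J \right)} = m$ ($B{\left(m,J \right)} = 1 m + 0 = m + 0 = m$)
$\left(B{\left(-79,80 \right)} - 17582\right) + \left(-666 + 3080\right) = \left(-79 - 17582\right) + \left(-666 + 3080\right) = -17661 + 2414 = -15247$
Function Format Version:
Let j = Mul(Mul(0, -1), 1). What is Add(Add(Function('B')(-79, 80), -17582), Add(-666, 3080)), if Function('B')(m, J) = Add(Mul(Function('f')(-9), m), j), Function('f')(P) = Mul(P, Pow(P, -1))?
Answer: -15247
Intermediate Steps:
Function('f')(P) = 1
j = 0 (j = Mul(0, 1) = 0)
Function('B')(m, J) = m (Function('B')(m, J) = Add(Mul(1, m), 0) = Add(m, 0) = m)
Add(Add(Function('B')(-79, 80), -17582), Add(-666, 3080)) = Add(Add(-79, -17582), Add(-666, 3080)) = Add(-17661, 2414) = -15247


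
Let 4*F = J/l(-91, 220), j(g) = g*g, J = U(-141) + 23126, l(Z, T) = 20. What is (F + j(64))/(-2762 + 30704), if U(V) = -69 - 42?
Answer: 70139/447072 ≈ 0.15689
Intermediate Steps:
U(V) = -111
J = 23015 (J = -111 + 23126 = 23015)
j(g) = g²
F = 4603/16 (F = (23015/20)/4 = (23015*(1/20))/4 = (¼)*(4603/4) = 4603/16 ≈ 287.69)
(F + j(64))/(-2762 + 30704) = (4603/16 + 64²)/(-2762 + 30704) = (4603/16 + 4096)/27942 = (70139/16)*(1/27942) = 70139/447072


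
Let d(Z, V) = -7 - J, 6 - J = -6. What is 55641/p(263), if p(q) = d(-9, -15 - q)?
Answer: -55641/19 ≈ -2928.5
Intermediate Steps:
J = 12 (J = 6 - 1*(-6) = 6 + 6 = 12)
d(Z, V) = -19 (d(Z, V) = -7 - 1*12 = -7 - 12 = -19)
p(q) = -19
55641/p(263) = 55641/(-19) = 55641*(-1/19) = -55641/19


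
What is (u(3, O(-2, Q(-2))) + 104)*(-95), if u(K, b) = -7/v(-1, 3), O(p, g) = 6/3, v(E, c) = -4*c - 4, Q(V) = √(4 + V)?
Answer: -158745/16 ≈ -9921.6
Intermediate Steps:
v(E, c) = -4 - 4*c
O(p, g) = 2 (O(p, g) = 6*(⅓) = 2)
u(K, b) = 7/16 (u(K, b) = -7/(-4 - 4*3) = -7/(-4 - 12) = -7/(-16) = -7*(-1/16) = 7/16)
(u(3, O(-2, Q(-2))) + 104)*(-95) = (7/16 + 104)*(-95) = (1671/16)*(-95) = -158745/16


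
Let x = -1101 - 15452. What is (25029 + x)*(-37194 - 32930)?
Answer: -594371024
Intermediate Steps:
x = -16553
(25029 + x)*(-37194 - 32930) = (25029 - 16553)*(-37194 - 32930) = 8476*(-70124) = -594371024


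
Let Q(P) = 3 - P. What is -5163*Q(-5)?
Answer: -41304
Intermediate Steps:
-5163*Q(-5) = -5163*(3 - 1*(-5)) = -5163*(3 + 5) = -5163*8 = -41304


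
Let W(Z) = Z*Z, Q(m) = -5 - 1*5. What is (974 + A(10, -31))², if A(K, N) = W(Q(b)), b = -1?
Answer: 1153476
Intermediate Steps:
Q(m) = -10 (Q(m) = -5 - 5 = -10)
W(Z) = Z²
A(K, N) = 100 (A(K, N) = (-10)² = 100)
(974 + A(10, -31))² = (974 + 100)² = 1074² = 1153476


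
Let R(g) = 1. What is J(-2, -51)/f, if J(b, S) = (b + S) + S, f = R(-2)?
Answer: -104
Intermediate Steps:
f = 1
J(b, S) = b + 2*S (J(b, S) = (S + b) + S = b + 2*S)
J(-2, -51)/f = (-2 + 2*(-51))/1 = (-2 - 102)*1 = -104*1 = -104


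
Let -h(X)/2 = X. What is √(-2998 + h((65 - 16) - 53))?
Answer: I*√2990 ≈ 54.681*I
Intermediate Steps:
h(X) = -2*X
√(-2998 + h((65 - 16) - 53)) = √(-2998 - 2*((65 - 16) - 53)) = √(-2998 - 2*(49 - 53)) = √(-2998 - 2*(-4)) = √(-2998 + 8) = √(-2990) = I*√2990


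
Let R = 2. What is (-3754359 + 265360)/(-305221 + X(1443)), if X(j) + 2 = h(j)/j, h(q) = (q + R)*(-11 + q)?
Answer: 5034625557/438367549 ≈ 11.485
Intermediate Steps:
h(q) = (-11 + q)*(2 + q) (h(q) = (q + 2)*(-11 + q) = (2 + q)*(-11 + q) = (-11 + q)*(2 + q))
X(j) = -2 + (-22 + j² - 9*j)/j
(-3754359 + 265360)/(-305221 + X(1443)) = (-3754359 + 265360)/(-305221 + (-11 + 1443 - 22/1443)) = -3488999/(-305221 + (-11 + 1443 - 22*1/1443)) = -3488999/(-305221 + (-11 + 1443 - 22/1443)) = -3488999/(-305221 + 2066354/1443) = -3488999/(-438367549/1443) = -3488999*(-1443/438367549) = 5034625557/438367549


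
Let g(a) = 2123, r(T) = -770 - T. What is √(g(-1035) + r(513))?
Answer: 2*√210 ≈ 28.983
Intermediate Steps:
√(g(-1035) + r(513)) = √(2123 + (-770 - 1*513)) = √(2123 + (-770 - 513)) = √(2123 - 1283) = √840 = 2*√210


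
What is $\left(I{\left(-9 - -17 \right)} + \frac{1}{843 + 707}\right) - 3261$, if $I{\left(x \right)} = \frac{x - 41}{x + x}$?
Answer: $- \frac{40461967}{12400} \approx -3263.1$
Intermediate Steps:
$I{\left(x \right)} = \frac{-41 + x}{2 x}$
$\left(I{\left(-9 - -17 \right)} + \frac{1}{843 + 707}\right) - 3261 = \left(\frac{-41 - -8}{2 \left(-9 - -17\right)} + \frac{1}{843 + 707}\right) - 3261 = \left(\frac{-41 + \left(-9 + 17\right)}{2 \left(-9 + 17\right)} + \frac{1}{1550}\right) - 3261 = \left(\frac{-41 + 8}{2 \cdot 8} + \frac{1}{1550}\right) - 3261 = \left(\frac{1}{2} \cdot \frac{1}{8} \left(-33\right) + \frac{1}{1550}\right) - 3261 = \left(- \frac{33}{16} + \frac{1}{1550}\right) - 3261 = - \frac{25567}{12400} - 3261 = - \frac{40461967}{12400}$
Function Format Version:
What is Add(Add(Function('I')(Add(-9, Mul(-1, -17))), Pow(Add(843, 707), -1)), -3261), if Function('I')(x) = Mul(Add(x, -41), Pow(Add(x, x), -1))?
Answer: Rational(-40461967, 12400) ≈ -3263.1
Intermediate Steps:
Function('I')(x) = Mul(Rational(1, 2), Pow(x, -1), Add(-41, x)) (Function('I')(x) = Mul(Add(-41, x), Pow(Mul(2, x), -1)) = Mul(Add(-41, x), Mul(Rational(1, 2), Pow(x, -1))) = Mul(Rational(1, 2), Pow(x, -1), Add(-41, x)))
Add(Add(Function('I')(Add(-9, Mul(-1, -17))), Pow(Add(843, 707), -1)), -3261) = Add(Add(Mul(Rational(1, 2), Pow(Add(-9, Mul(-1, -17)), -1), Add(-41, Add(-9, Mul(-1, -17)))), Pow(Add(843, 707), -1)), -3261) = Add(Add(Mul(Rational(1, 2), Pow(Add(-9, 17), -1), Add(-41, Add(-9, 17))), Pow(1550, -1)), -3261) = Add(Add(Mul(Rational(1, 2), Pow(8, -1), Add(-41, 8)), Rational(1, 1550)), -3261) = Add(Add(Mul(Rational(1, 2), Rational(1, 8), -33), Rational(1, 1550)), -3261) = Add(Add(Rational(-33, 16), Rational(1, 1550)), -3261) = Add(Rational(-25567, 12400), -3261) = Rational(-40461967, 12400)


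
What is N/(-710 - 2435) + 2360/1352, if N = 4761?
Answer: 123166/531505 ≈ 0.23173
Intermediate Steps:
N/(-710 - 2435) + 2360/1352 = 4761/(-710 - 2435) + 2360/1352 = 4761/(-3145) + 2360*(1/1352) = 4761*(-1/3145) + 295/169 = -4761/3145 + 295/169 = 123166/531505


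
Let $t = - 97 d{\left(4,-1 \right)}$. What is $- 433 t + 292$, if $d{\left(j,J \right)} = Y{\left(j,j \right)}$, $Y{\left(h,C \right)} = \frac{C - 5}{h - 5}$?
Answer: $42293$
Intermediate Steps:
$Y{\left(h,C \right)} = \frac{-5 + C}{-5 + h}$
$d{\left(j,J \right)} = 1$ ($d{\left(j,J \right)} = \frac{-5 + j}{-5 + j} = 1$)
$t = -97$ ($t = \left(-97\right) 1 = -97$)
$- 433 t + 292 = \left(-433\right) \left(-97\right) + 292 = 42001 + 292 = 42293$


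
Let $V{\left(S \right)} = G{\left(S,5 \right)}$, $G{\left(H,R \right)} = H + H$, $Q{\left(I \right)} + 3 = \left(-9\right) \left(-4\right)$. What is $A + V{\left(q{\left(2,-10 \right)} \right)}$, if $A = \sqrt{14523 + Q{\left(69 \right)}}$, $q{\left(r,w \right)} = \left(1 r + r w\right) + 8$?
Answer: $-20 + 2 \sqrt{3639} \approx 100.65$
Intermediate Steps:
$Q{\left(I \right)} = 33$ ($Q{\left(I \right)} = -3 - -36 = -3 + 36 = 33$)
$q{\left(r,w \right)} = 8 + r + r w$ ($q{\left(r,w \right)} = \left(r + r w\right) + 8 = 8 + r + r w$)
$G{\left(H,R \right)} = 2 H$
$V{\left(S \right)} = 2 S$
$A = 2 \sqrt{3639}$ ($A = \sqrt{14523 + 33} = \sqrt{14556} = 2 \sqrt{3639} \approx 120.65$)
$A + V{\left(q{\left(2,-10 \right)} \right)} = 2 \sqrt{3639} + 2 \left(8 + 2 + 2 \left(-10\right)\right) = 2 \sqrt{3639} + 2 \left(8 + 2 - 20\right) = 2 \sqrt{3639} + 2 \left(-10\right) = 2 \sqrt{3639} - 20 = -20 + 2 \sqrt{3639}$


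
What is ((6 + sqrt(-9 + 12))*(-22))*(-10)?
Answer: 1320 + 220*sqrt(3) ≈ 1701.1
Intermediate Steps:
((6 + sqrt(-9 + 12))*(-22))*(-10) = ((6 + sqrt(3))*(-22))*(-10) = (-132 - 22*sqrt(3))*(-10) = 1320 + 220*sqrt(3)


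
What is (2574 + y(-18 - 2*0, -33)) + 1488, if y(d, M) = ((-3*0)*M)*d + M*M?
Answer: 5151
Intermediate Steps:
y(d, M) = M**2 (y(d, M) = (0*M)*d + M**2 = 0*d + M**2 = 0 + M**2 = M**2)
(2574 + y(-18 - 2*0, -33)) + 1488 = (2574 + (-33)**2) + 1488 = (2574 + 1089) + 1488 = 3663 + 1488 = 5151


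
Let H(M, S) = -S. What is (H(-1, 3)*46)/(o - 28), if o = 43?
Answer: -46/5 ≈ -9.2000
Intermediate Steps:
(H(-1, 3)*46)/(o - 28) = (-1*3*46)/(43 - 28) = -3*46/15 = -138*1/15 = -46/5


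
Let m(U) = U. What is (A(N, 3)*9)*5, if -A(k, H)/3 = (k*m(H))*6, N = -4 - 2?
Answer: 14580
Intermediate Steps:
N = -6
A(k, H) = -18*H*k (A(k, H) = -3*k*H*6 = -3*H*k*6 = -18*H*k)
(A(N, 3)*9)*5 = (-18*3*(-6)*9)*5 = (324*9)*5 = 2916*5 = 14580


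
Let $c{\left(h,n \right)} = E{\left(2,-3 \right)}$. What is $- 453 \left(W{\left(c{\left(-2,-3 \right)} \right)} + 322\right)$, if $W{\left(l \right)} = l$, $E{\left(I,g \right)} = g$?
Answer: $-144507$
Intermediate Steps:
$c{\left(h,n \right)} = -3$
$- 453 \left(W{\left(c{\left(-2,-3 \right)} \right)} + 322\right) = - 453 \left(-3 + 322\right) = \left(-453\right) 319 = -144507$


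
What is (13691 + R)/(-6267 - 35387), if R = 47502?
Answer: -61193/41654 ≈ -1.4691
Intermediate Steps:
(13691 + R)/(-6267 - 35387) = (13691 + 47502)/(-6267 - 35387) = 61193/(-41654) = 61193*(-1/41654) = -61193/41654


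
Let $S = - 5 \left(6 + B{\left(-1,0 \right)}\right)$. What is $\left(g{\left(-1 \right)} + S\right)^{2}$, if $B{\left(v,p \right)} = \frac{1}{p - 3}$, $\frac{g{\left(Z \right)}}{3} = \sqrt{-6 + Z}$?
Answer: $\frac{6658}{9} - 170 i \sqrt{7} \approx 739.78 - 449.78 i$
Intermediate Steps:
$g{\left(Z \right)} = 3 \sqrt{-6 + Z}$
$B{\left(v,p \right)} = \frac{1}{-3 + p}$
$S = - \frac{85}{3}$ ($S = - 5 \left(6 + \frac{1}{-3 + 0}\right) = - 5 \left(6 + \frac{1}{-3}\right) = - 5 \left(6 - \frac{1}{3}\right) = \left(-5\right) \frac{17}{3} = - \frac{85}{3} \approx -28.333$)
$\left(g{\left(-1 \right)} + S\right)^{2} = \left(3 \sqrt{-6 - 1} - \frac{85}{3}\right)^{2} = \left(3 \sqrt{-7} - \frac{85}{3}\right)^{2} = \left(3 i \sqrt{7} - \frac{85}{3}\right)^{2} = \left(- \frac{85}{3} + 3 i \sqrt{7}\right)^{2}$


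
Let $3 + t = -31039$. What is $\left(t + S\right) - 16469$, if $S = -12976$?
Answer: $-60487$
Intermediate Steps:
$t = -31042$ ($t = -3 - 31039 = -31042$)
$\left(t + S\right) - 16469 = \left(-31042 - 12976\right) - 16469 = -44018 - 16469 = -60487$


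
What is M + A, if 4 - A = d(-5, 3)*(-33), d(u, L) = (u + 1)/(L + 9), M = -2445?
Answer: -2452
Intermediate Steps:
d(u, L) = (1 + u)/(9 + L)
A = -7 (A = 4 - (1 - 5)/(9 + 3)*(-33) = 4 - -4/12*(-33) = 4 - (1/12)*(-4)*(-33) = 4 - (-1)*(-33)/3 = 4 - 1*11 = 4 - 11 = -7)
M + A = -2445 - 7 = -2452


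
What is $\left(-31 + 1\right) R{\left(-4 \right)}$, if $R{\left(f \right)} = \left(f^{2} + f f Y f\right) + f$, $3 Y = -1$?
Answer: $-1000$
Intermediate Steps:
$Y = - \frac{1}{3}$ ($Y = \frac{1}{3} \left(-1\right) = - \frac{1}{3} \approx -0.33333$)
$R{\left(f \right)} = f + f^{2} - \frac{f^{3}}{3}$ ($R{\left(f \right)} = \left(f^{2} + f f \left(- \frac{1}{3}\right) f\right) + f = \left(f^{2} + f^{2} \left(- \frac{1}{3}\right) f\right) + f = \left(f^{2} + - \frac{f^{2}}{3} f\right) + f = \left(f^{2} - \frac{f^{3}}{3}\right) + f = f + f^{2} - \frac{f^{3}}{3}$)
$\left(-31 + 1\right) R{\left(-4 \right)} = \left(-31 + 1\right) \left(- 4 \left(1 - 4 - \frac{\left(-4\right)^{2}}{3}\right)\right) = - 30 \left(- 4 \left(1 - 4 - \frac{16}{3}\right)\right) = - 30 \left(\left(-4\right) \left(- \frac{25}{3}\right)\right) = \left(-30\right) \frac{100}{3} = -1000$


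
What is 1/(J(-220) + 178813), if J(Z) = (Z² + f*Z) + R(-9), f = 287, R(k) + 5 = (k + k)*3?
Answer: 1/164014 ≈ 6.0970e-6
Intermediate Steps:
R(k) = -5 + 6*k (R(k) = -5 + (k + k)*3 = -5 + (2*k)*3 = -5 + 6*k)
J(Z) = -59 + Z² + 287*Z (J(Z) = (Z² + 287*Z) + (-5 + 6*(-9)) = (Z² + 287*Z) + (-5 - 54) = (Z² + 287*Z) - 59 = -59 + Z² + 287*Z)
1/(J(-220) + 178813) = 1/((-59 + (-220)² + 287*(-220)) + 178813) = 1/((-59 + 48400 - 63140) + 178813) = 1/(-14799 + 178813) = 1/164014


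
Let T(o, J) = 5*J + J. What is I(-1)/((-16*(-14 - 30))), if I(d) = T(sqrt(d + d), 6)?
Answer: 9/176 ≈ 0.051136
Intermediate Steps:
T(o, J) = 6*J
I(d) = 36 (I(d) = 6*6 = 36)
I(-1)/((-16*(-14 - 30))) = 36/(-16*(-14 - 30)) = 36/(-16*(-44)) = 36/704 = (1/704)*36 = 9/176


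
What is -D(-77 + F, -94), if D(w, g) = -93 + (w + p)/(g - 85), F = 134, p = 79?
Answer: 16783/179 ≈ 93.760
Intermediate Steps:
D(w, g) = -93 + (79 + w)/(-85 + g) (D(w, g) = -93 + (w + 79)/(g - 85) = -93 + (79 + w)/(-85 + g))
-D(-77 + F, -94) = -(7984 + (-77 + 134) - 93*(-94))/(-85 - 94) = -(7984 + 57 + 8742)/(-179) = -(-1)*16783/179 = -1*(-16783/179) = 16783/179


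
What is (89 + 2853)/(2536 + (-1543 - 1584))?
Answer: -2942/591 ≈ -4.9780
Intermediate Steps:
(89 + 2853)/(2536 + (-1543 - 1584)) = 2942/(2536 - 3127) = 2942/(-591) = 2942*(-1/591) = -2942/591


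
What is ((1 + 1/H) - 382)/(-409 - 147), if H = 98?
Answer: 37337/54488 ≈ 0.68523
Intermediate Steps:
((1 + 1/H) - 382)/(-409 - 147) = ((1 + 1/98) - 382)/(-409 - 147) = ((1 + 1/98) - 382)/(-556) = (99/98 - 382)*(-1/556) = -37337/98*(-1/556) = 37337/54488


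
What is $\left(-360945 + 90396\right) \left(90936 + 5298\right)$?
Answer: $-26036012466$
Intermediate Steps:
$\left(-360945 + 90396\right) \left(90936 + 5298\right) = \left(-270549\right) 96234 = -26036012466$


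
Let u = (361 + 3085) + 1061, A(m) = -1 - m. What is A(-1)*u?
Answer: 0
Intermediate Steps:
u = 4507 (u = 3446 + 1061 = 4507)
A(-1)*u = (-1 - 1*(-1))*4507 = (-1 + 1)*4507 = 0*4507 = 0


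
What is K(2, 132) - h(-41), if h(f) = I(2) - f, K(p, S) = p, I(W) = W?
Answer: -41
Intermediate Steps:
h(f) = 2 - f
K(2, 132) - h(-41) = 2 - (2 - 1*(-41)) = 2 - (2 + 41) = 2 - 1*43 = 2 - 43 = -41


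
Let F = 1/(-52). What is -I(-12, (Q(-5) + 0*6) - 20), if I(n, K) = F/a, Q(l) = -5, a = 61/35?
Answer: 35/3172 ≈ 0.011034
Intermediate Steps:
a = 61/35 (a = 61*(1/35) = 61/35 ≈ 1.7429)
F = -1/52 ≈ -0.019231
I(n, K) = -35/3172 (I(n, K) = -1/(52*61/35) = -1/52*35/61 = -35/3172)
-I(-12, (Q(-5) + 0*6) - 20) = -1*(-35/3172) = 35/3172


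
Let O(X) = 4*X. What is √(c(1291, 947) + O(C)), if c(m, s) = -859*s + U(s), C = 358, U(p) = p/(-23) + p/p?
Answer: I*√429590941/23 ≈ 901.16*I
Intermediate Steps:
U(p) = 1 - p/23 (U(p) = p*(-1/23) + 1 = -p/23 + 1 = 1 - p/23)
c(m, s) = 1 - 19758*s/23 (c(m, s) = -859*s + (1 - s/23) = 1 - 19758*s/23)
√(c(1291, 947) + O(C)) = √((1 - 19758/23*947) + 4*358) = √((1 - 18710826/23) + 1432) = √(-18710803/23 + 1432) = √(-18677867/23) = I*√429590941/23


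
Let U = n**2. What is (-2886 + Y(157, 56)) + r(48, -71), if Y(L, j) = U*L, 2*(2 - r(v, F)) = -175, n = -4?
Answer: -569/2 ≈ -284.50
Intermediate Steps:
r(v, F) = 179/2 (r(v, F) = 2 - 1/2*(-175) = 2 + 175/2 = 179/2)
U = 16 (U = (-4)**2 = 16)
Y(L, j) = 16*L
(-2886 + Y(157, 56)) + r(48, -71) = (-2886 + 16*157) + 179/2 = (-2886 + 2512) + 179/2 = -374 + 179/2 = -569/2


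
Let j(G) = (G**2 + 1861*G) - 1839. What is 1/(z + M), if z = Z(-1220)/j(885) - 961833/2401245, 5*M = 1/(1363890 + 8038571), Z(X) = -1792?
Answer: -184602085376035635/74079687757305572 ≈ -2.4919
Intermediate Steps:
M = 1/47012305 (M = 1/(5*(1363890 + 8038571)) = (1/5)/9402461 = (1/5)*(1/9402461) = 1/47012305 ≈ 2.1271e-8)
j(G) = -1839 + G**2 + 1861*G
z = -7878755539/19633379535 (z = -1792/(-1839 + 885**2 + 1861*885) - 961833/2401245 = -1792/(-1839 + 783225 + 1646985) - 961833*1/2401245 = -1792/2428371 - 320611/800415 = -7878755539/19633379535 ≈ -0.40129)
1/(z + M) = 1/(-7878755539/19633379535 + 1/47012305) = 1/(-74079687757305572/184602085376035635) = -184602085376035635/74079687757305572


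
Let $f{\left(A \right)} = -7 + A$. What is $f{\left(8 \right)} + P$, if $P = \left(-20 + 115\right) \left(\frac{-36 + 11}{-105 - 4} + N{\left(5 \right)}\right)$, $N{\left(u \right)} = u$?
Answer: $\frac{54259}{109} \approx 497.79$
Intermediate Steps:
$P = \frac{54150}{109}$ ($P = \left(-20 + 115\right) \left(\frac{-36 + 11}{-105 - 4} + 5\right) = 95 \left(- \frac{25}{-109} + 5\right) = 95 \left(\left(-25\right) \left(- \frac{1}{109}\right) + 5\right) = 95 \left(\frac{25}{109} + 5\right) = 95 \cdot \frac{570}{109} = \frac{54150}{109} \approx 496.79$)
$f{\left(8 \right)} + P = \left(-7 + 8\right) + \frac{54150}{109} = 1 + \frac{54150}{109} = \frac{54259}{109}$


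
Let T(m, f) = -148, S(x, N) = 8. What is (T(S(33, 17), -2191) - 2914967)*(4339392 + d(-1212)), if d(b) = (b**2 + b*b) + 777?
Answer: -21216373131555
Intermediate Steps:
d(b) = 777 + 2*b**2 (d(b) = (b**2 + b**2) + 777 = 2*b**2 + 777 = 777 + 2*b**2)
(T(S(33, 17), -2191) - 2914967)*(4339392 + d(-1212)) = (-148 - 2914967)*(4339392 + (777 + 2*(-1212)**2)) = -2915115*(4339392 + (777 + 2*1468944)) = -2915115*(4339392 + (777 + 2937888)) = -2915115*(4339392 + 2938665) = -2915115*7278057 = -21216373131555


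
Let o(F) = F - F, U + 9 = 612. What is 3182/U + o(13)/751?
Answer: 3182/603 ≈ 5.2769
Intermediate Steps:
U = 603 (U = -9 + 612 = 603)
o(F) = 0
3182/U + o(13)/751 = 3182/603 + 0/751 = 3182*(1/603) + 0*(1/751) = 3182/603 + 0 = 3182/603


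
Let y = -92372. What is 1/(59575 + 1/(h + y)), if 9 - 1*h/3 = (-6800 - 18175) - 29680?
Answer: 71620/4266761501 ≈ 1.6786e-5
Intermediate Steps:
h = 163992 (h = 27 - 3*((-6800 - 18175) - 29680) = 27 - 3*(-24975 - 29680) = 27 - 3*(-54655) = 27 + 163965 = 163992)
1/(59575 + 1/(h + y)) = 1/(59575 + 1/(163992 - 92372)) = 1/(59575 + 1/71620) = 1/(4266761501/71620) = 71620/4266761501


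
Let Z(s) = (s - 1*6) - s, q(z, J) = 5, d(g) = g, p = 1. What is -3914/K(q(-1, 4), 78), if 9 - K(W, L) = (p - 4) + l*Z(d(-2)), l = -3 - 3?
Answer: 1957/12 ≈ 163.08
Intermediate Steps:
Z(s) = -6 (Z(s) = (s - 6) - s = (-6 + s) - s = -6)
l = -6
K(W, L) = -24 (K(W, L) = 9 - ((1 - 4) - 6*(-6)) = 9 - (-3 + 36) = 9 - 1*33 = 9 - 33 = -24)
-3914/K(q(-1, 4), 78) = -3914/(-24) = -3914*(-1/24) = 1957/12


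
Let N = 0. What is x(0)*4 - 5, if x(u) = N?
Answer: -5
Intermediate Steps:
x(u) = 0
x(0)*4 - 5 = 0*4 - 5 = 0 - 5 = -5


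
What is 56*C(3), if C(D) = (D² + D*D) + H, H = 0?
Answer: 1008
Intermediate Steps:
C(D) = 2*D² (C(D) = (D² + D*D) + 0 = (D² + D²) + 0 = 2*D² + 0 = 2*D²)
56*C(3) = 56*(2*3²) = 56*(2*9) = 56*18 = 1008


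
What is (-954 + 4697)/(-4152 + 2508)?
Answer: -3743/1644 ≈ -2.2768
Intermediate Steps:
(-954 + 4697)/(-4152 + 2508) = 3743/(-1644) = 3743*(-1/1644) = -3743/1644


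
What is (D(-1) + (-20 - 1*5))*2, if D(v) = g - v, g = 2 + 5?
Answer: -34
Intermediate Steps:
g = 7
D(v) = 7 - v
(D(-1) + (-20 - 1*5))*2 = ((7 - 1*(-1)) + (-20 - 1*5))*2 = ((7 + 1) + (-20 - 5))*2 = (8 - 25)*2 = -17*2 = -34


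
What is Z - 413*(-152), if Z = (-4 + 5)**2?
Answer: 62777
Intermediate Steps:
Z = 1 (Z = 1**2 = 1)
Z - 413*(-152) = 1 - 413*(-152) = 1 + 62776 = 62777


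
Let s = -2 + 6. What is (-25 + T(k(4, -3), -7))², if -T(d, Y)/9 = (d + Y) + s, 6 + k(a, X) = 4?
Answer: 400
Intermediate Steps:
s = 4
k(a, X) = -2 (k(a, X) = -6 + 4 = -2)
T(d, Y) = -36 - 9*Y - 9*d (T(d, Y) = -9*((d + Y) + 4) = -9*((Y + d) + 4) = -9*(4 + Y + d) = -36 - 9*Y - 9*d)
(-25 + T(k(4, -3), -7))² = (-25 + (-36 - 9*(-7) - 9*(-2)))² = (-25 + (-36 + 63 + 18))² = (-25 + 45)² = 20² = 400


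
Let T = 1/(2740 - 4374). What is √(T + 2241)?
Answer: √5983369762/1634 ≈ 47.339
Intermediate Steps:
T = -1/1634 (T = 1/(-1634) = -1/1634 ≈ -0.00061200)
√(T + 2241) = √(-1/1634 + 2241) = √(3661793/1634) = √5983369762/1634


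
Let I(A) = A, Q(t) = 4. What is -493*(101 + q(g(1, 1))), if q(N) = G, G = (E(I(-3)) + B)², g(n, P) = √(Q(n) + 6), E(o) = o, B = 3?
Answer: -49793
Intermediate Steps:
g(n, P) = √10 (g(n, P) = √(4 + 6) = √10)
G = 0 (G = (-3 + 3)² = 0² = 0)
q(N) = 0
-493*(101 + q(g(1, 1))) = -493*(101 + 0) = -493*101 = -49793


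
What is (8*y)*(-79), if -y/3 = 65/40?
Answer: 3081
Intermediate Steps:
y = -39/8 (y = -195/40 = -3*13/8 = -39/8 ≈ -4.8750)
(8*y)*(-79) = (8*(-39/8))*(-79) = -39*(-79) = 3081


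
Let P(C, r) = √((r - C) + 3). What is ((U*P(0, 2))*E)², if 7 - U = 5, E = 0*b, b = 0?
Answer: 0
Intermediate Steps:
P(C, r) = √(3 + r - C)
E = 0 (E = 0*0 = 0)
U = 2 (U = 7 - 1*5 = 7 - 5 = 2)
((U*P(0, 2))*E)² = ((2*√(3 + 2 - 1*0))*0)² = ((2*√(3 + 2 + 0))*0)² = ((2*√5)*0)² = 0² = 0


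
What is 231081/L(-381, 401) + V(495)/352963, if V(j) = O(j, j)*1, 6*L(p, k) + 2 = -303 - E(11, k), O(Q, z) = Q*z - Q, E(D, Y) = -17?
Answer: -110055743/22864 ≈ -4813.5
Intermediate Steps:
O(Q, z) = -Q + Q*z
L(p, k) = -48 (L(p, k) = -⅓ + (-303 - 1*(-17))/6 = -⅓ + (-303 + 17)/6 = -⅓ + (⅙)*(-286) = -⅓ - 143/3 = -48)
V(j) = j*(-1 + j) (V(j) = (j*(-1 + j))*1 = j*(-1 + j))
231081/L(-381, 401) + V(495)/352963 = 231081/(-48) + (495*(-1 + 495))/352963 = 231081*(-1/48) + (495*494)*(1/352963) = -77027/16 + 244530*(1/352963) = -77027/16 + 990/1429 = -110055743/22864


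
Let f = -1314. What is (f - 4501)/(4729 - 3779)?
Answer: -1163/190 ≈ -6.1211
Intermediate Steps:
(f - 4501)/(4729 - 3779) = (-1314 - 4501)/(4729 - 3779) = -5815/950 = -5815*1/950 = -1163/190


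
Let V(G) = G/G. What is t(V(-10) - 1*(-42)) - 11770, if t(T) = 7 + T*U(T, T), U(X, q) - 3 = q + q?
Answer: -7936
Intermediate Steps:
U(X, q) = 3 + 2*q (U(X, q) = 3 + (q + q) = 3 + 2*q)
V(G) = 1
t(T) = 7 + T*(3 + 2*T)
t(V(-10) - 1*(-42)) - 11770 = (7 + (1 - 1*(-42))*(3 + 2*(1 - 1*(-42)))) - 11770 = (7 + (1 + 42)*(3 + 2*(1 + 42))) - 11770 = (7 + 43*(3 + 2*43)) - 11770 = (7 + 43*(3 + 86)) - 11770 = (7 + 43*89) - 11770 = (7 + 3827) - 11770 = 3834 - 11770 = -7936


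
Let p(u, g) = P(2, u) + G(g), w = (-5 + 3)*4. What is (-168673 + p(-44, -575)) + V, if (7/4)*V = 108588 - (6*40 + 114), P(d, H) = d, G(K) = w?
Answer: -106831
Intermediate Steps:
w = -8 (w = -2*4 = -8)
G(K) = -8
p(u, g) = -6 (p(u, g) = 2 - 8 = -6)
V = 61848 (V = 4*(108588 - (6*40 + 114))/7 = 4*(108588 - (240 + 114))/7 = 4*(108588 - 1*354)/7 = 4*(108588 - 354)/7 = (4/7)*108234 = 61848)
(-168673 + p(-44, -575)) + V = (-168673 - 6) + 61848 = -168679 + 61848 = -106831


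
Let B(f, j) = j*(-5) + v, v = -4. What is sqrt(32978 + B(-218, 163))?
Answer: sqrt(32159) ≈ 179.33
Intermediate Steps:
B(f, j) = -4 - 5*j (B(f, j) = j*(-5) - 4 = -5*j - 4 = -4 - 5*j)
sqrt(32978 + B(-218, 163)) = sqrt(32978 + (-4 - 5*163)) = sqrt(32978 + (-4 - 815)) = sqrt(32978 - 819) = sqrt(32159)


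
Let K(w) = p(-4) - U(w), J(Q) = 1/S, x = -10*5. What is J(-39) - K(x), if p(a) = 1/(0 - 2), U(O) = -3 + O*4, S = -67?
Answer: -27137/134 ≈ -202.51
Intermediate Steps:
x = -50
U(O) = -3 + 4*O
J(Q) = -1/67 (J(Q) = 1/(-67) = -1/67)
p(a) = -1/2 (p(a) = 1/(-2) = -1/2)
K(w) = 5/2 - 4*w (K(w) = -1/2 - (-3 + 4*w) = -1/2 + (3 - 4*w) = 5/2 - 4*w)
J(-39) - K(x) = -1/67 - (5/2 - 4*(-50)) = -1/67 - (5/2 + 200) = -1/67 - 1*405/2 = -1/67 - 405/2 = -27137/134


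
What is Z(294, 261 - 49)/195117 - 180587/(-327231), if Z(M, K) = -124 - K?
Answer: 11708548021/21282777009 ≈ 0.55014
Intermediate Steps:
Z(294, 261 - 49)/195117 - 180587/(-327231) = (-124 - (261 - 49))/195117 - 180587/(-327231) = (-124 - 1*212)*(1/195117) - 180587*(-1/327231) = (-124 - 212)*(1/195117) + 180587/327231 = -336*1/195117 + 180587/327231 = -112/65039 + 180587/327231 = 11708548021/21282777009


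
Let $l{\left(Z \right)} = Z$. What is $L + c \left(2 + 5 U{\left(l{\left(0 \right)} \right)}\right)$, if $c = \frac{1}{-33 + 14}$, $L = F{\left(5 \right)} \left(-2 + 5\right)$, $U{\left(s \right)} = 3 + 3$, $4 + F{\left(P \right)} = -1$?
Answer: $- \frac{317}{19} \approx -16.684$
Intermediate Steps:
$F{\left(P \right)} = -5$ ($F{\left(P \right)} = -4 - 1 = -5$)
$U{\left(s \right)} = 6$
$L = -15$ ($L = - 5 \left(-2 + 5\right) = \left(-5\right) 3 = -15$)
$c = - \frac{1}{19}$ ($c = \frac{1}{-19} = - \frac{1}{19} \approx -0.052632$)
$L + c \left(2 + 5 U{\left(l{\left(0 \right)} \right)}\right) = -15 - \frac{2 + 5 \cdot 6}{19} = -15 - \frac{2 + 30}{19} = -15 - \frac{32}{19} = - \frac{317}{19}$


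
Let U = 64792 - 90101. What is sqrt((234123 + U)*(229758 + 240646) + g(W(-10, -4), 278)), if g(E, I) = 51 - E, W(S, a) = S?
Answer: sqrt(98226940917) ≈ 3.1341e+5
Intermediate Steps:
U = -25309
sqrt((234123 + U)*(229758 + 240646) + g(W(-10, -4), 278)) = sqrt((234123 - 25309)*(229758 + 240646) + (51 - 1*(-10))) = sqrt(208814*470404 + (51 + 10)) = sqrt(98226940856 + 61) = sqrt(98226940917)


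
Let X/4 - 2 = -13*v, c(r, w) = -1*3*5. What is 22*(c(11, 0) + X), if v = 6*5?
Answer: -34474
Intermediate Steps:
v = 30
c(r, w) = -15 (c(r, w) = -3*5 = -15)
X = -1552 (X = 8 + 4*(-13*30) = 8 + 4*(-390) = 8 - 1560 = -1552)
22*(c(11, 0) + X) = 22*(-15 - 1552) = 22*(-1567) = -34474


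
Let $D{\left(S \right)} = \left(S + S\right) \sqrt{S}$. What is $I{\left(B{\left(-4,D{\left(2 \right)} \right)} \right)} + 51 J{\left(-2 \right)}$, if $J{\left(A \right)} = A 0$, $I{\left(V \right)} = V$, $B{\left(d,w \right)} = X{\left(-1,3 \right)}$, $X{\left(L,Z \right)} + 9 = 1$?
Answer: $-8$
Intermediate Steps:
$X{\left(L,Z \right)} = -8$ ($X{\left(L,Z \right)} = -9 + 1 = -8$)
$D{\left(S \right)} = 2 S^{\frac{3}{2}}$ ($D{\left(S \right)} = 2 S \sqrt{S} = 2 S^{\frac{3}{2}}$)
$B{\left(d,w \right)} = -8$
$J{\left(A \right)} = 0$
$I{\left(B{\left(-4,D{\left(2 \right)} \right)} \right)} + 51 J{\left(-2 \right)} = -8 + 51 \cdot 0 = -8 + 0 = -8$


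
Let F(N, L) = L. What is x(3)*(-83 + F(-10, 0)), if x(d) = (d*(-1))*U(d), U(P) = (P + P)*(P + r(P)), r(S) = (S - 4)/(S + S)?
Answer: 4233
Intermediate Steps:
r(S) = (-4 + S)/(2*S) (r(S) = (-4 + S)/((2*S)) = (-4 + S)*(1/(2*S)) = (-4 + S)/(2*S))
U(P) = 2*P*(P + (-4 + P)/(2*P)) (U(P) = (P + P)*(P + (-4 + P)/(2*P)) = (2*P)*(P + (-4 + P)/(2*P)) = 2*P*(P + (-4 + P)/(2*P)))
x(d) = -d*(-4 + d + 2*d**2) (x(d) = (d*(-1))*(-4 + d + 2*d**2) = (-d)*(-4 + d + 2*d**2) = -d*(-4 + d + 2*d**2))
x(3)*(-83 + F(-10, 0)) = (3*(4 - 1*3 - 2*3**2))*(-83 + 0) = (3*(4 - 3 - 2*9))*(-83) = (3*(4 - 3 - 18))*(-83) = (3*(-17))*(-83) = -51*(-83) = 4233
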